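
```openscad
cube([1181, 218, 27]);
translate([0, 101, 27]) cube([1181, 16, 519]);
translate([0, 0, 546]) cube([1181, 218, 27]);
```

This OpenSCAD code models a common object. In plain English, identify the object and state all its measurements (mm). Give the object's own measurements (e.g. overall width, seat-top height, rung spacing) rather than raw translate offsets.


An I-beam lying along x, 1181 mm long. Overall section height 573 mm. Two flanges 218 mm wide (y) and 27 mm thick, one on the floor and one at the top; a web 16 mm thick runs between them, centred on the flange width.


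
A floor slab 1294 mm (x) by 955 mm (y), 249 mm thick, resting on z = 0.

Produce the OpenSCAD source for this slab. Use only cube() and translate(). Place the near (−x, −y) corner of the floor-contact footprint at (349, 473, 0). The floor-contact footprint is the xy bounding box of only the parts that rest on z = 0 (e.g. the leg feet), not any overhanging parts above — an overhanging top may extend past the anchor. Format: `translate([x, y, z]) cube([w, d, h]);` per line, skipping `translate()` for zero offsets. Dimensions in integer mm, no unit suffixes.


translate([349, 473, 0]) cube([1294, 955, 249]);


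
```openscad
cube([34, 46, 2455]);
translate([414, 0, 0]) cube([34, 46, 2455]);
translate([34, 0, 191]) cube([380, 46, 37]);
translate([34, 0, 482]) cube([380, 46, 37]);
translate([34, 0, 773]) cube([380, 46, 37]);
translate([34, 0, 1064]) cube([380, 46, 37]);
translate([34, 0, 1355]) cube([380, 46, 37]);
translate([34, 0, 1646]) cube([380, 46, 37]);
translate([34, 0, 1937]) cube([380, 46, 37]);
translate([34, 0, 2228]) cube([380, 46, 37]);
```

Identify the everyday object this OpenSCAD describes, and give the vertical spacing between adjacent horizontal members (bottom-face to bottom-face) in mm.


A ladder. The rung spacing is 291 mm.

Two tall 34×46 posts with 8 short bars between them — a ladder. Adjacent rungs sit at z = 191 and z = 482, so the spacing is 482 − 191 = 291 mm.


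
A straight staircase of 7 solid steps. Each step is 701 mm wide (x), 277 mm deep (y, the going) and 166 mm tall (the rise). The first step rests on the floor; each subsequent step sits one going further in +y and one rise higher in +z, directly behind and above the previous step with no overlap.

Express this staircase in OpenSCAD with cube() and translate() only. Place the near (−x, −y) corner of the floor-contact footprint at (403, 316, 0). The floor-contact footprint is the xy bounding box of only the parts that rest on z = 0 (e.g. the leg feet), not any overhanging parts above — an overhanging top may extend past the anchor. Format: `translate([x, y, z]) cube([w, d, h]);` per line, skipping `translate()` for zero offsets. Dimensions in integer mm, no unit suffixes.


translate([403, 316, 0]) cube([701, 277, 166]);
translate([403, 593, 166]) cube([701, 277, 166]);
translate([403, 870, 332]) cube([701, 277, 166]);
translate([403, 1147, 498]) cube([701, 277, 166]);
translate([403, 1424, 664]) cube([701, 277, 166]);
translate([403, 1701, 830]) cube([701, 277, 166]);
translate([403, 1978, 996]) cube([701, 277, 166]);


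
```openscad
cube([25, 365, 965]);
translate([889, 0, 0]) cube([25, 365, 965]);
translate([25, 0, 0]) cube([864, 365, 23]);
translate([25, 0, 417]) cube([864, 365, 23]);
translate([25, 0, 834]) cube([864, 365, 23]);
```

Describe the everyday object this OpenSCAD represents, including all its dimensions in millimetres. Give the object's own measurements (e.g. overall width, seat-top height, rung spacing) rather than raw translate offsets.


An open bookshelf. Two side panels, each 25 mm thick, 365 mm deep and 965 mm tall, stand 914 mm apart (outside-to-outside). Between them sit 3 shelves, each 23 mm thick and 365 mm deep, spanning the full gap between the sides. The bottom shelf rests on the floor (its underside at z = 0) and the clear gap between one shelf's top and the next shelf's underside is 394 mm.


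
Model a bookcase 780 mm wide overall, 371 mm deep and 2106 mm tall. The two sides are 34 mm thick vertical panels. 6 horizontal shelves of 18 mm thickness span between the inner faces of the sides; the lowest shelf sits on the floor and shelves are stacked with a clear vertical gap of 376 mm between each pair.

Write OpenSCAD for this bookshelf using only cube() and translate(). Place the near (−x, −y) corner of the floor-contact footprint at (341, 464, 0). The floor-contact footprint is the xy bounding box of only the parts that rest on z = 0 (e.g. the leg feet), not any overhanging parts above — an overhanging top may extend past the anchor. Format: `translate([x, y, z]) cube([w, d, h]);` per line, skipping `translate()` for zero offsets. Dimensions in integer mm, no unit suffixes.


translate([341, 464, 0]) cube([34, 371, 2106]);
translate([1087, 464, 0]) cube([34, 371, 2106]);
translate([375, 464, 0]) cube([712, 371, 18]);
translate([375, 464, 394]) cube([712, 371, 18]);
translate([375, 464, 788]) cube([712, 371, 18]);
translate([375, 464, 1182]) cube([712, 371, 18]);
translate([375, 464, 1576]) cube([712, 371, 18]);
translate([375, 464, 1970]) cube([712, 371, 18]);


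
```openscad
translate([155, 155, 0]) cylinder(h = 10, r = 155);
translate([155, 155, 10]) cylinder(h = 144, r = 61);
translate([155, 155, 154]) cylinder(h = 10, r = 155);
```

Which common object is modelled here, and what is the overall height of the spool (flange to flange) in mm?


A spool. The overall height is 164 mm.

Three coaxial cylinders, large–small–large — a spool. Two 10 mm flanges and a 144 mm core give 10 + 144 + 10 = 164 mm.


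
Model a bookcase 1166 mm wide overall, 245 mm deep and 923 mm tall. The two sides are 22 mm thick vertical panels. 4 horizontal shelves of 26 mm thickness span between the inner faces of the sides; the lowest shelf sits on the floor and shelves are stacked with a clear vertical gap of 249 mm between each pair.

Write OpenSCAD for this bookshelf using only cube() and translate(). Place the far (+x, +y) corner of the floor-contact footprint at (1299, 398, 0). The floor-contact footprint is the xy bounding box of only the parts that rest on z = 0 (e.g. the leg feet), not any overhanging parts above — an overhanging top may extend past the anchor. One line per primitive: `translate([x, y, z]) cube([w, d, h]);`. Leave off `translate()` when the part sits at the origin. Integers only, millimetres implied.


translate([133, 153, 0]) cube([22, 245, 923]);
translate([1277, 153, 0]) cube([22, 245, 923]);
translate([155, 153, 0]) cube([1122, 245, 26]);
translate([155, 153, 275]) cube([1122, 245, 26]);
translate([155, 153, 550]) cube([1122, 245, 26]);
translate([155, 153, 825]) cube([1122, 245, 26]);


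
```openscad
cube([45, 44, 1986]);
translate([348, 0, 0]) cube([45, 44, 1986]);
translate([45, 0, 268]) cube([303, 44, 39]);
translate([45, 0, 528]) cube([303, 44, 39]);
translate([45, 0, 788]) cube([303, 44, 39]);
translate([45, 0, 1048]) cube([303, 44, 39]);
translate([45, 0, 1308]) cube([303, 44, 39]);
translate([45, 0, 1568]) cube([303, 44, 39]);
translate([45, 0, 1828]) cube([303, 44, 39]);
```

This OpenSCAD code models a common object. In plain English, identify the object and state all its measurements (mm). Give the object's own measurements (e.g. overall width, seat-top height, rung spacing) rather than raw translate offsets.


A straight ladder. Two 45×44 mm vertical rails, 1986 mm tall, stand 393 mm apart (outside-to-outside) with their front faces coplanar on the −y side. 7 rungs, each 44 mm deep and 39 mm tall, span between the inner faces of the rails, front faces flush with the rails. The lowest rung's underside is at z = 268 mm and rungs are spaced 260 mm apart (underside to underside).


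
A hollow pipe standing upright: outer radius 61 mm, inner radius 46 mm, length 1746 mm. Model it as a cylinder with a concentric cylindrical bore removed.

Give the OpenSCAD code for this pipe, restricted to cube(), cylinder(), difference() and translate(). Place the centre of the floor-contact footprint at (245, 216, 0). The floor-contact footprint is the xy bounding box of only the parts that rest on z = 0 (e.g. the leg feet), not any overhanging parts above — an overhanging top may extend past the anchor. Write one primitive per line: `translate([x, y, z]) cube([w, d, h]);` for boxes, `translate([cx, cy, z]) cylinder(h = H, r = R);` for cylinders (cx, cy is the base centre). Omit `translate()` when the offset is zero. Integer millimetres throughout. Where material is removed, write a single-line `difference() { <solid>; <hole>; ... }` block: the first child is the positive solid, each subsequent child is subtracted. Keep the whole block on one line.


difference() { translate([245, 216, 0]) cylinder(h = 1746, r = 61); translate([245, 216, 0]) cylinder(h = 1746, r = 46); }


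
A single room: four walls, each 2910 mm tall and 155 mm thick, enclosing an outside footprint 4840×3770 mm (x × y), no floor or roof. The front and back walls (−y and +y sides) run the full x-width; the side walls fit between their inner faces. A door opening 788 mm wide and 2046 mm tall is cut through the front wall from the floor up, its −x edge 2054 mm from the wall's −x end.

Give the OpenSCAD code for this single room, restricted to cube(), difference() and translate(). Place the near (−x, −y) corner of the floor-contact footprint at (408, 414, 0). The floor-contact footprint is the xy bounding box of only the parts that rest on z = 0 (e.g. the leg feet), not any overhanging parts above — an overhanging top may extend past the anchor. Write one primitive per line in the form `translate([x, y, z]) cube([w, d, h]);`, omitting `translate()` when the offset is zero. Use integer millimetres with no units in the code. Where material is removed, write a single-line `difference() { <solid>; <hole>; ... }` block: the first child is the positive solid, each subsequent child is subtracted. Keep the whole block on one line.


difference() { translate([408, 414, 0]) cube([4840, 155, 2910]); translate([2462, 414, 0]) cube([788, 155, 2046]); }
translate([408, 4029, 0]) cube([4840, 155, 2910]);
translate([408, 569, 0]) cube([155, 3460, 2910]);
translate([5093, 569, 0]) cube([155, 3460, 2910]);


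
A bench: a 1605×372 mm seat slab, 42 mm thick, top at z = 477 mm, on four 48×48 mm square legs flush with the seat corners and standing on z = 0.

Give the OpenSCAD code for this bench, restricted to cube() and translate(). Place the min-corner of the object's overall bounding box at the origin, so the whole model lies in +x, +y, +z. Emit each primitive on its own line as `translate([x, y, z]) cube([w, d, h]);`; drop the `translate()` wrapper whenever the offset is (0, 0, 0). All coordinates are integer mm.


translate([0, 0, 435]) cube([1605, 372, 42]);
cube([48, 48, 435]);
translate([0, 324, 0]) cube([48, 48, 435]);
translate([1557, 0, 0]) cube([48, 48, 435]);
translate([1557, 324, 0]) cube([48, 48, 435]);


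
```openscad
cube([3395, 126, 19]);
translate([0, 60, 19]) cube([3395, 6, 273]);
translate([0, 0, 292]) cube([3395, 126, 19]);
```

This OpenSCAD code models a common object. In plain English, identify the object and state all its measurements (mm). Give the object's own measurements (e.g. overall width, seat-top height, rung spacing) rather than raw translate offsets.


An I-beam lying along x, 3395 mm long. Overall section height 311 mm. Two flanges 126 mm wide (y) and 19 mm thick, one on the floor and one at the top; a web 6 mm thick runs between them, centred on the flange width.


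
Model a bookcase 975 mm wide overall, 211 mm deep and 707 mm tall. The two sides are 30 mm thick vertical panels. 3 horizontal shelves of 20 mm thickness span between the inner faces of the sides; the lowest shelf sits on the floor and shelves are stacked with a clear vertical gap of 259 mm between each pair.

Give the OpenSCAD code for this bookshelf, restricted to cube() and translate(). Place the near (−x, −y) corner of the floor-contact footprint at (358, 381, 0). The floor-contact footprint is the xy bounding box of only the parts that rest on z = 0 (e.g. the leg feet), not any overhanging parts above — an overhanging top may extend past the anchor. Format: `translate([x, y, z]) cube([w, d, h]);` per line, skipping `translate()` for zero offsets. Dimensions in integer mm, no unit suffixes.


translate([358, 381, 0]) cube([30, 211, 707]);
translate([1303, 381, 0]) cube([30, 211, 707]);
translate([388, 381, 0]) cube([915, 211, 20]);
translate([388, 381, 279]) cube([915, 211, 20]);
translate([388, 381, 558]) cube([915, 211, 20]);


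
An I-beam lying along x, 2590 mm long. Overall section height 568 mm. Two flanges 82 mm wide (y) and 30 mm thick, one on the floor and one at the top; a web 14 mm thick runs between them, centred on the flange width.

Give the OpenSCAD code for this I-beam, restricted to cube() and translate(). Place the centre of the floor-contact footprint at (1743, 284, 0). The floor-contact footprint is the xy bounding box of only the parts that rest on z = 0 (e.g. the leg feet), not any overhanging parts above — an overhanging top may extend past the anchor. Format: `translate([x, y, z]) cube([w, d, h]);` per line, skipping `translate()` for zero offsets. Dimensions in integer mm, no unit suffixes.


translate([448, 243, 0]) cube([2590, 82, 30]);
translate([448, 277, 30]) cube([2590, 14, 508]);
translate([448, 243, 538]) cube([2590, 82, 30]);


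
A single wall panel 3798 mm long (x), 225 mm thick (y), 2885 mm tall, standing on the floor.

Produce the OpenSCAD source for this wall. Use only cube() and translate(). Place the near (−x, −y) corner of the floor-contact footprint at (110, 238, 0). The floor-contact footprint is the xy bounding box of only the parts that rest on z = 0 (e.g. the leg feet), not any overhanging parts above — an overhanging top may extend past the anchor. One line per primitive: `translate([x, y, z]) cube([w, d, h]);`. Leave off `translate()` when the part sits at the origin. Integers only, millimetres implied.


translate([110, 238, 0]) cube([3798, 225, 2885]);


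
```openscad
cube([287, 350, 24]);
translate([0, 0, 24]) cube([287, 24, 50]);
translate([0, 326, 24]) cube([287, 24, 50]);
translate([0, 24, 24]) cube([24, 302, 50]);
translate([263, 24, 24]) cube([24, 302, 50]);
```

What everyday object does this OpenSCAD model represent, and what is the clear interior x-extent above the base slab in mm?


An open box. The internal width is 239 mm.

A 287×350 base slab with four walls standing on it — an open box. The base is 287 mm wide and the walls are 24 mm thick, so the internal width is 287 − 2 × 24 = 239 mm.


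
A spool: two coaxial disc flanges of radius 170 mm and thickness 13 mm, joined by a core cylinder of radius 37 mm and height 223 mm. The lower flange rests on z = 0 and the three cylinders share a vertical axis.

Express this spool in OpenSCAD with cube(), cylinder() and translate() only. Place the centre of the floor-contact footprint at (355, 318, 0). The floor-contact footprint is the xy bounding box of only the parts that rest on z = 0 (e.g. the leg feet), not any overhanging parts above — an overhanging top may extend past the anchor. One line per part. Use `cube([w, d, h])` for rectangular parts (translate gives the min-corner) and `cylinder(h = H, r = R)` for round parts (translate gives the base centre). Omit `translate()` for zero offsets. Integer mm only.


translate([355, 318, 0]) cylinder(h = 13, r = 170);
translate([355, 318, 13]) cylinder(h = 223, r = 37);
translate([355, 318, 236]) cylinder(h = 13, r = 170);


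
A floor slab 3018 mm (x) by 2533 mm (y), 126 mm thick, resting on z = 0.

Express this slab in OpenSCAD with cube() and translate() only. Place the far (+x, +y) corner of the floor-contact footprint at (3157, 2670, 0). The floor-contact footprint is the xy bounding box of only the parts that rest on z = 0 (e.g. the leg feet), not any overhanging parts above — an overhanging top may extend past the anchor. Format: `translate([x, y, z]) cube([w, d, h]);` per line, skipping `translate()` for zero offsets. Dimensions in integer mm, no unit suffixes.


translate([139, 137, 0]) cube([3018, 2533, 126]);


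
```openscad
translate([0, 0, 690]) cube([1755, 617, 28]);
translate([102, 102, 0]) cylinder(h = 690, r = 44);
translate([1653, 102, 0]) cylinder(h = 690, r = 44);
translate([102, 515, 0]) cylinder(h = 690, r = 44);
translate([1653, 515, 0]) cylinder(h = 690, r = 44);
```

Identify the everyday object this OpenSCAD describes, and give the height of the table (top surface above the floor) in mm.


A table. The table height is 718 mm.

A 1755×617×28 slab sits at z = 690 on four Ø88 mm round legs — a table. The top surface is at 690 + 28 = 718 mm.


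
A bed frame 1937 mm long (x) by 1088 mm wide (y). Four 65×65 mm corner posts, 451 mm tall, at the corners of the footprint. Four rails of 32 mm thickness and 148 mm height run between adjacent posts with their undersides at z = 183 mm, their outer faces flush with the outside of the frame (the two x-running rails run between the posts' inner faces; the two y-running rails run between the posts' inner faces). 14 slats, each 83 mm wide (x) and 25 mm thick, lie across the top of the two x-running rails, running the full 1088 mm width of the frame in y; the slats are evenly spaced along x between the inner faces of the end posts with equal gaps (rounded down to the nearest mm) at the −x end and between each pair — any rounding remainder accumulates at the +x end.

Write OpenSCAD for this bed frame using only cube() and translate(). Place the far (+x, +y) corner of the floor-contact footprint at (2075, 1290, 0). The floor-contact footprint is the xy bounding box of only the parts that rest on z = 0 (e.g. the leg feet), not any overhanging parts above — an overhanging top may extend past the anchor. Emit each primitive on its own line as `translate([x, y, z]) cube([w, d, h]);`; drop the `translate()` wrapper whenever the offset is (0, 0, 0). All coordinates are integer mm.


// slat z = rail_z + rail_h = 183 + 148 = 331
// slat gap = ⌊(1807 − 14·83) / 15⌋ = 43
translate([138, 202, 0]) cube([65, 65, 451]);
translate([138, 1225, 0]) cube([65, 65, 451]);
translate([2010, 202, 0]) cube([65, 65, 451]);
translate([2010, 1225, 0]) cube([65, 65, 451]);
translate([203, 202, 183]) cube([1807, 32, 148]);
translate([203, 1258, 183]) cube([1807, 32, 148]);
translate([138, 267, 183]) cube([32, 958, 148]);
translate([2043, 267, 183]) cube([32, 958, 148]);
translate([246, 202, 331]) cube([83, 1088, 25]);
translate([372, 202, 331]) cube([83, 1088, 25]);
translate([498, 202, 331]) cube([83, 1088, 25]);
translate([624, 202, 331]) cube([83, 1088, 25]);
translate([750, 202, 331]) cube([83, 1088, 25]);
translate([876, 202, 331]) cube([83, 1088, 25]);
translate([1002, 202, 331]) cube([83, 1088, 25]);
translate([1128, 202, 331]) cube([83, 1088, 25]);
translate([1254, 202, 331]) cube([83, 1088, 25]);
translate([1380, 202, 331]) cube([83, 1088, 25]);
translate([1506, 202, 331]) cube([83, 1088, 25]);
translate([1632, 202, 331]) cube([83, 1088, 25]);
translate([1758, 202, 331]) cube([83, 1088, 25]);
translate([1884, 202, 331]) cube([83, 1088, 25]);


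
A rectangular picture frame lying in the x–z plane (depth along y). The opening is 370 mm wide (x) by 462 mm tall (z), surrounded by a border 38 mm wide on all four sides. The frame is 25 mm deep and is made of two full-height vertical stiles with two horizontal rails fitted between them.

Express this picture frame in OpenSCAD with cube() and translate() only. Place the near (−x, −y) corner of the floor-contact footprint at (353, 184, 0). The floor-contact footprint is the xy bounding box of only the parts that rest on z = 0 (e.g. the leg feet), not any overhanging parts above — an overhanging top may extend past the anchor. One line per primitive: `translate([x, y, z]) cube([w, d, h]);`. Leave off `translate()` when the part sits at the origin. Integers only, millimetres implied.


translate([353, 184, 0]) cube([38, 25, 538]);
translate([761, 184, 0]) cube([38, 25, 538]);
translate([391, 184, 0]) cube([370, 25, 38]);
translate([391, 184, 500]) cube([370, 25, 38]);


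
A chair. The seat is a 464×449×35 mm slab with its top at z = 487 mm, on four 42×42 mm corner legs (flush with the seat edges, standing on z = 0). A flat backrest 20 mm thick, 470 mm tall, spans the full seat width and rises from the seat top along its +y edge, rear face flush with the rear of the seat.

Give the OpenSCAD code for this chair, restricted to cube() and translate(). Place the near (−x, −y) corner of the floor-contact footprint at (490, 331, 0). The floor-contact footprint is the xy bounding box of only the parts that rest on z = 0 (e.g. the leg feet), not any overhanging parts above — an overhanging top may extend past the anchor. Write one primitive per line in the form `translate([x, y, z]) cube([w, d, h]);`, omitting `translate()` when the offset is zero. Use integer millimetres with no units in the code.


// leg_h = 487 - 35 = 452
translate([490, 331, 452]) cube([464, 449, 35]);
translate([490, 331, 0]) cube([42, 42, 452]);
translate([912, 331, 0]) cube([42, 42, 452]);
translate([490, 738, 0]) cube([42, 42, 452]);
translate([912, 738, 0]) cube([42, 42, 452]);
translate([490, 760, 487]) cube([464, 20, 470]);


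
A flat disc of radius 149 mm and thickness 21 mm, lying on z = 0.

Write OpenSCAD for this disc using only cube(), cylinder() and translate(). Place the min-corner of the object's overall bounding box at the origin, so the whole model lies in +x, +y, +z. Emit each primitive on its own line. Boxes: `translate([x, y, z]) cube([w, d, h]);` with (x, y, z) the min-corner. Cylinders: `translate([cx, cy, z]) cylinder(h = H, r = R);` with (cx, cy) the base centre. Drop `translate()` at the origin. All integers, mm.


translate([149, 149, 0]) cylinder(h = 21, r = 149);


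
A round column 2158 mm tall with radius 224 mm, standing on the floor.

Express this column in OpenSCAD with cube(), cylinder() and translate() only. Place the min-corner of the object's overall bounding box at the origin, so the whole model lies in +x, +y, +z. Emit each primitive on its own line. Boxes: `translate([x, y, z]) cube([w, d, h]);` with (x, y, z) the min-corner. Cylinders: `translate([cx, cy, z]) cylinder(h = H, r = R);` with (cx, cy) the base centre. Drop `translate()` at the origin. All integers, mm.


translate([224, 224, 0]) cylinder(h = 2158, r = 224);


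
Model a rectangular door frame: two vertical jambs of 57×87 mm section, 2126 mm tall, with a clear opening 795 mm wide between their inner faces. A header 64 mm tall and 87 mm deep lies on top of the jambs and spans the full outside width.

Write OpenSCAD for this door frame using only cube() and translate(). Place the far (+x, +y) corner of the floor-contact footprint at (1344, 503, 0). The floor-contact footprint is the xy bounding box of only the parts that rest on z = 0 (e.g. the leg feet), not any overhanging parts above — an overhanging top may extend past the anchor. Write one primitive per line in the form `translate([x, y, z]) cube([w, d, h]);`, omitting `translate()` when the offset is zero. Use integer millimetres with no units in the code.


translate([435, 416, 0]) cube([57, 87, 2126]);
translate([1287, 416, 0]) cube([57, 87, 2126]);
translate([435, 416, 2126]) cube([909, 87, 64]);


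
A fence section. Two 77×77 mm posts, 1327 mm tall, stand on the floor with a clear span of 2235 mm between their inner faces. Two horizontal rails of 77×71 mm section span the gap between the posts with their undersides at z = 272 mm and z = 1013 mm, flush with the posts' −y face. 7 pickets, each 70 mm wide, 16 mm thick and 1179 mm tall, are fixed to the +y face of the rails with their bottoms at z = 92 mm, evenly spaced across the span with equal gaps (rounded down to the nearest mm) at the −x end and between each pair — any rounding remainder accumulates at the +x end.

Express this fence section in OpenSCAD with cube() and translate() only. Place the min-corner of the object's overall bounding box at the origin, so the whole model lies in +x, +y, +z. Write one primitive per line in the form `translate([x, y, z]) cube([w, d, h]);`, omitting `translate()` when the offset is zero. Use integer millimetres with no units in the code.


cube([77, 77, 1327]);
translate([2312, 0, 0]) cube([77, 77, 1327]);
translate([77, 0, 272]) cube([2235, 77, 71]);
translate([77, 0, 1013]) cube([2235, 77, 71]);
translate([295, 77, 92]) cube([70, 16, 1179]);
translate([583, 77, 92]) cube([70, 16, 1179]);
translate([871, 77, 92]) cube([70, 16, 1179]);
translate([1159, 77, 92]) cube([70, 16, 1179]);
translate([1447, 77, 92]) cube([70, 16, 1179]);
translate([1735, 77, 92]) cube([70, 16, 1179]);
translate([2023, 77, 92]) cube([70, 16, 1179]);


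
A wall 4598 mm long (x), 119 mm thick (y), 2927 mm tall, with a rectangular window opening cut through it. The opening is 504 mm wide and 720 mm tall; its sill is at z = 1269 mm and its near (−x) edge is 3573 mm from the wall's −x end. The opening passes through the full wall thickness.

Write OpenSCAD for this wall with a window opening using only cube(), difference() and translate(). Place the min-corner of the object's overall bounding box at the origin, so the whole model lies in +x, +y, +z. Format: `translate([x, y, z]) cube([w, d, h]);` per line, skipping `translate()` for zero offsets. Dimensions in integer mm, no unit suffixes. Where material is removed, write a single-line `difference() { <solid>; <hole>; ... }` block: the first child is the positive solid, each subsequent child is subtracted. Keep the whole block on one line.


difference() { cube([4598, 119, 2927]); translate([3573, 0, 1269]) cube([504, 119, 720]); }


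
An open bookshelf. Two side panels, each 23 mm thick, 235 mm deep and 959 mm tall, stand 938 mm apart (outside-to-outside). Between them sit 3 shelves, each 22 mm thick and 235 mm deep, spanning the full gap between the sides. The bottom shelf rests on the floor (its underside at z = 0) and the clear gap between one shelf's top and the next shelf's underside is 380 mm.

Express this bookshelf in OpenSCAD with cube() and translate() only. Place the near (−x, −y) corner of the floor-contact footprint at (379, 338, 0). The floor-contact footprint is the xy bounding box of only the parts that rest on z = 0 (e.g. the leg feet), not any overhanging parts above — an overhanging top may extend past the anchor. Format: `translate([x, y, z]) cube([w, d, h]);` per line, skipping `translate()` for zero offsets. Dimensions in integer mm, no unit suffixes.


translate([379, 338, 0]) cube([23, 235, 959]);
translate([1294, 338, 0]) cube([23, 235, 959]);
translate([402, 338, 0]) cube([892, 235, 22]);
translate([402, 338, 402]) cube([892, 235, 22]);
translate([402, 338, 804]) cube([892, 235, 22]);


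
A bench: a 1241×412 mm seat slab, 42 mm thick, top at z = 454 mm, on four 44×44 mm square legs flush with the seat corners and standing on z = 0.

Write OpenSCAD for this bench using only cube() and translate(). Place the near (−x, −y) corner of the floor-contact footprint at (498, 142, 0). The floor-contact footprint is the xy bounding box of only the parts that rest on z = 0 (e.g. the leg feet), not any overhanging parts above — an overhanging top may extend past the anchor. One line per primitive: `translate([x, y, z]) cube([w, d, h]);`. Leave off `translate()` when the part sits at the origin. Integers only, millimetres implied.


// leg_h = 454 − 42 = 412
translate([498, 142, 412]) cube([1241, 412, 42]);
translate([498, 142, 0]) cube([44, 44, 412]);
translate([498, 510, 0]) cube([44, 44, 412]);
translate([1695, 142, 0]) cube([44, 44, 412]);
translate([1695, 510, 0]) cube([44, 44, 412]);


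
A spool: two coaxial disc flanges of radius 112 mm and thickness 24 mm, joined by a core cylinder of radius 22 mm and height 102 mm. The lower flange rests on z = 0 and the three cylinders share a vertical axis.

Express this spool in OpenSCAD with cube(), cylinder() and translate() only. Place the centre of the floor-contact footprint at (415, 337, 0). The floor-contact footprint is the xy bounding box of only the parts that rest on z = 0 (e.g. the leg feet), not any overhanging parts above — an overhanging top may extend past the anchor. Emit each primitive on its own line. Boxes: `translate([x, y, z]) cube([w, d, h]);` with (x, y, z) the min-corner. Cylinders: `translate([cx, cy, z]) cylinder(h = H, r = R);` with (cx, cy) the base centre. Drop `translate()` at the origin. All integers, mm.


translate([415, 337, 0]) cylinder(h = 24, r = 112);
translate([415, 337, 24]) cylinder(h = 102, r = 22);
translate([415, 337, 126]) cylinder(h = 24, r = 112);


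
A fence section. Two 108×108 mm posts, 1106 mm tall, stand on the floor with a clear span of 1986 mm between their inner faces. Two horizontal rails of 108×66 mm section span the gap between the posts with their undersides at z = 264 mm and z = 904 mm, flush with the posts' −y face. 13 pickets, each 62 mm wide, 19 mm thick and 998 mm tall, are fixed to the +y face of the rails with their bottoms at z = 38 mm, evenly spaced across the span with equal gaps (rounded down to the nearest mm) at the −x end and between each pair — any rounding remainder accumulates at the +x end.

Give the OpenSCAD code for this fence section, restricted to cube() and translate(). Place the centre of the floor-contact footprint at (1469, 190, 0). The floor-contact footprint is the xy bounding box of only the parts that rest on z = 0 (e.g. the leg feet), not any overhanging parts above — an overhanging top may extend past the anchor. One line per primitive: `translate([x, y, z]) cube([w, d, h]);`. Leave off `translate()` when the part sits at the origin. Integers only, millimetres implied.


translate([368, 136, 0]) cube([108, 108, 1106]);
translate([2462, 136, 0]) cube([108, 108, 1106]);
translate([476, 136, 264]) cube([1986, 108, 66]);
translate([476, 136, 904]) cube([1986, 108, 66]);
translate([560, 244, 38]) cube([62, 19, 998]);
translate([706, 244, 38]) cube([62, 19, 998]);
translate([852, 244, 38]) cube([62, 19, 998]);
translate([998, 244, 38]) cube([62, 19, 998]);
translate([1144, 244, 38]) cube([62, 19, 998]);
translate([1290, 244, 38]) cube([62, 19, 998]);
translate([1436, 244, 38]) cube([62, 19, 998]);
translate([1582, 244, 38]) cube([62, 19, 998]);
translate([1728, 244, 38]) cube([62, 19, 998]);
translate([1874, 244, 38]) cube([62, 19, 998]);
translate([2020, 244, 38]) cube([62, 19, 998]);
translate([2166, 244, 38]) cube([62, 19, 998]);
translate([2312, 244, 38]) cube([62, 19, 998]);


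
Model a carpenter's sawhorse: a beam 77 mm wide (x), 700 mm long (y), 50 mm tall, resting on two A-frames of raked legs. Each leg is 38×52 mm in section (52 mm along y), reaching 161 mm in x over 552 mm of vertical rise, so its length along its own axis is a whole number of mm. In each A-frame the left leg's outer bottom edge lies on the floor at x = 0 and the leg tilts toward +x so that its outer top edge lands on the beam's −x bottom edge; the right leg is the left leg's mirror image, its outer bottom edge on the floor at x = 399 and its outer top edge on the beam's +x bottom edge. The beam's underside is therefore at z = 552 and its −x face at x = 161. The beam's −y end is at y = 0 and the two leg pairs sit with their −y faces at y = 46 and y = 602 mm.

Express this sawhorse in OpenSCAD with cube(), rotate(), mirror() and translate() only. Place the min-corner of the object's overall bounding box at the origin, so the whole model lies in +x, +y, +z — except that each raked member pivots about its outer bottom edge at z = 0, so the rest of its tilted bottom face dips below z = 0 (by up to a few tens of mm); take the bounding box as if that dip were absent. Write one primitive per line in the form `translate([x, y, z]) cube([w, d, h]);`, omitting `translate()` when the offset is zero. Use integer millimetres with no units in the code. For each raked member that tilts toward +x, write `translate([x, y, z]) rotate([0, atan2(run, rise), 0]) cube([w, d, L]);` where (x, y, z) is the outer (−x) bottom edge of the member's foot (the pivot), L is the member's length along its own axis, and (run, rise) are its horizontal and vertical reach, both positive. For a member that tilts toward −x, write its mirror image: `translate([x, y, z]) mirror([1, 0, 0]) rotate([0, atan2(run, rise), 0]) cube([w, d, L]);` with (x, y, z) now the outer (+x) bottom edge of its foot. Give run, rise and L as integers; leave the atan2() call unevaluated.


translate([161, 0, 552]) cube([77, 700, 50]);
translate([0, 46, 0]) rotate([0, atan2(161, 552), 0]) cube([38, 52, 575]);
translate([399, 46, 0]) mirror([1, 0, 0]) rotate([0, atan2(161, 552), 0]) cube([38, 52, 575]);
translate([0, 602, 0]) rotate([0, atan2(161, 552), 0]) cube([38, 52, 575]);
translate([399, 602, 0]) mirror([1, 0, 0]) rotate([0, atan2(161, 552), 0]) cube([38, 52, 575]);


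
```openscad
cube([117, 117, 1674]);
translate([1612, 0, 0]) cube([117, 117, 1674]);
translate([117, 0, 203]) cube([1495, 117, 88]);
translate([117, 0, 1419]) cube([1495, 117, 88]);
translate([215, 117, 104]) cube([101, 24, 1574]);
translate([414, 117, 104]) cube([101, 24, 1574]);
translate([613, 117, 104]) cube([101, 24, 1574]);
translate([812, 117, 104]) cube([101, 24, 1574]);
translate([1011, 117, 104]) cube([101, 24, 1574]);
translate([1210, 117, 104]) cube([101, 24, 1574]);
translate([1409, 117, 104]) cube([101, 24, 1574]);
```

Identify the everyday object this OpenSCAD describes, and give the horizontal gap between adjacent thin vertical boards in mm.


A fence section. The picket gap is 98 mm.

Two posts, two rails, 7 pickets — a fence section. Span 1495 mm holds 7 pickets of 101 mm with 8 equal gaps: ⌊(1495 − 7·101) / 8⌋ = 98 mm.


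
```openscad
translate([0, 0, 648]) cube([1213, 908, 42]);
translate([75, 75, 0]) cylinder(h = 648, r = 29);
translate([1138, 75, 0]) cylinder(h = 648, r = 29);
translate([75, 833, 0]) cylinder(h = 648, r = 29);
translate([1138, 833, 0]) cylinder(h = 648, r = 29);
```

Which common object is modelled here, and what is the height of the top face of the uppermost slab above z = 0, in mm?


A table. The table height is 690 mm.

A 1213×908×42 slab sits at z = 648 on four Ø58 mm round legs — a table. The top surface is at 648 + 42 = 690 mm.


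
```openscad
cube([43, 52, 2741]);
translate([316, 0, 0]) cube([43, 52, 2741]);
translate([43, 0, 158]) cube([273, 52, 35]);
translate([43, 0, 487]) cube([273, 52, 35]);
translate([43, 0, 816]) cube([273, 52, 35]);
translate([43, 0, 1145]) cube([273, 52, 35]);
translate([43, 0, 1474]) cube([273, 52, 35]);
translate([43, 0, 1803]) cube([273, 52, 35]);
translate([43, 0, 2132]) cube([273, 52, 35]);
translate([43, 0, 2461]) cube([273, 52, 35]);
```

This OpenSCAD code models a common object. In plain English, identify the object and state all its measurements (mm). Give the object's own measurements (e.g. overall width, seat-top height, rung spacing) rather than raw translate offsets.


A straight ladder. Two 43×52 mm vertical rails, 2741 mm tall, stand 359 mm apart (outside-to-outside) with their front faces coplanar on the −y side. 8 rungs, each 52 mm deep and 35 mm tall, span between the inner faces of the rails, front faces flush with the rails. The lowest rung's underside is at z = 158 mm and rungs are spaced 329 mm apart (underside to underside).


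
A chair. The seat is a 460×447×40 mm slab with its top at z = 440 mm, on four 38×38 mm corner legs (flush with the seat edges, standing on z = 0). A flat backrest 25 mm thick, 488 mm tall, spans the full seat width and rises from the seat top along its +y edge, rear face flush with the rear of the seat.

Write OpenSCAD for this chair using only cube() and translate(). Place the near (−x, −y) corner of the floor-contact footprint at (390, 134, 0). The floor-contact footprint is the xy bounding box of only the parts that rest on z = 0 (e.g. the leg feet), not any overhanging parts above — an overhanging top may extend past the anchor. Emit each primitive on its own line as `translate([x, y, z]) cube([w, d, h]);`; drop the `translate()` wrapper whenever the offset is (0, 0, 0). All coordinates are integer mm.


// leg_h = 440 - 40 = 400
translate([390, 134, 400]) cube([460, 447, 40]);
translate([390, 134, 0]) cube([38, 38, 400]);
translate([812, 134, 0]) cube([38, 38, 400]);
translate([390, 543, 0]) cube([38, 38, 400]);
translate([812, 543, 0]) cube([38, 38, 400]);
translate([390, 556, 440]) cube([460, 25, 488]);


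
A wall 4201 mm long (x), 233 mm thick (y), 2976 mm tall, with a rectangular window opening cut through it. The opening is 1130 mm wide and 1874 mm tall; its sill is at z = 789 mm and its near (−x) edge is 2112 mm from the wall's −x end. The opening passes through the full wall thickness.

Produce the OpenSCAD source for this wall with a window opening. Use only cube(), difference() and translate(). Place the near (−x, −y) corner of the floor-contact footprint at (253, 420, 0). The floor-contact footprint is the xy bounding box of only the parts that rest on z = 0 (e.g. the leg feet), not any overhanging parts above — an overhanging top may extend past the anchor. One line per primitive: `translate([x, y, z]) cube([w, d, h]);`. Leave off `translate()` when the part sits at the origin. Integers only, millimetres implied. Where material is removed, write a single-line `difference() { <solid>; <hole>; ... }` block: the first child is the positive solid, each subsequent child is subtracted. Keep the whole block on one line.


difference() { translate([253, 420, 0]) cube([4201, 233, 2976]); translate([2365, 420, 789]) cube([1130, 233, 1874]); }


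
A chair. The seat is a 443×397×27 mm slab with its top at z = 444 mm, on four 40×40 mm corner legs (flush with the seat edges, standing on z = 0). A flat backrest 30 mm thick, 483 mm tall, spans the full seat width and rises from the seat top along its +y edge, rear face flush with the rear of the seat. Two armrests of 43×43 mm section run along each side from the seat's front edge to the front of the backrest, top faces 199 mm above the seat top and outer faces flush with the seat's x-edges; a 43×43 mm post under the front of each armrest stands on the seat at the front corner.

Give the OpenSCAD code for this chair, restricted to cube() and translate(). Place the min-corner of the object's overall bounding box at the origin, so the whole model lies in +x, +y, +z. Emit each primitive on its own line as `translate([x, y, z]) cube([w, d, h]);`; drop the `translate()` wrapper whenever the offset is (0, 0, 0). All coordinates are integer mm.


translate([0, 0, 417]) cube([443, 397, 27]);
cube([40, 40, 417]);
translate([403, 0, 0]) cube([40, 40, 417]);
translate([0, 357, 0]) cube([40, 40, 417]);
translate([403, 357, 0]) cube([40, 40, 417]);
translate([0, 367, 444]) cube([443, 30, 483]);
translate([0, 0, 600]) cube([43, 367, 43]);
translate([400, 0, 600]) cube([43, 367, 43]);
translate([0, 0, 444]) cube([43, 43, 156]);
translate([400, 0, 444]) cube([43, 43, 156]);


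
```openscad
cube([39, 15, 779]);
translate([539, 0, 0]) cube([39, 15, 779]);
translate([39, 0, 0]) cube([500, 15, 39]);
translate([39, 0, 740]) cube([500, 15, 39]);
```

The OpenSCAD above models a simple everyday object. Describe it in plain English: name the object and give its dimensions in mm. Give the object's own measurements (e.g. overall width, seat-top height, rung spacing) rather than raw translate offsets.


A rectangular picture frame lying in the x–z plane (depth along y). The opening is 500 mm wide (x) by 701 mm tall (z), surrounded by a border 39 mm wide on all four sides. The frame is 15 mm deep and is made of two full-height vertical stiles with two horizontal rails fitted between them.


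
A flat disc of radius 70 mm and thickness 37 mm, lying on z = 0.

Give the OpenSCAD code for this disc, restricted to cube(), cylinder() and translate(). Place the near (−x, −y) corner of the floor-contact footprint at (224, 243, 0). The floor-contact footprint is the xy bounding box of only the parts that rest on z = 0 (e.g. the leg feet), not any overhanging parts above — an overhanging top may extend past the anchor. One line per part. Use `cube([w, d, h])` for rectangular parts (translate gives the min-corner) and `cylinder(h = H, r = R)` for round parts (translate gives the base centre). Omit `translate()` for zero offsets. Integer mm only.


translate([294, 313, 0]) cylinder(h = 37, r = 70);
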